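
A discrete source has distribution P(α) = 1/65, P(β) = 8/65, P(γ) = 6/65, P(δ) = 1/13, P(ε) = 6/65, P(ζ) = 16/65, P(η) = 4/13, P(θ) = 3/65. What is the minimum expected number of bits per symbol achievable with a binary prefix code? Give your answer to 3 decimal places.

Repeatedly combine the two least-probable nodes; the expected code length is the sum of the merged weights.
merge 1/65 + 3/65 → 4/65
merge 4/65 + 1/13 → 9/65
merge 6/65 + 6/65 → 12/65
merge 8/65 + 9/65 → 17/65
merge 12/65 + 16/65 → 28/65
merge 17/65 + 4/13 → 37/65
merge 28/65 + 37/65 → 1
L = 4/65 + 9/65 + 12/65 + 17/65 + 28/65 + 37/65 + 1 = 172/65 ≈ 2.646 bits/symbol.

2.646 bits/symbol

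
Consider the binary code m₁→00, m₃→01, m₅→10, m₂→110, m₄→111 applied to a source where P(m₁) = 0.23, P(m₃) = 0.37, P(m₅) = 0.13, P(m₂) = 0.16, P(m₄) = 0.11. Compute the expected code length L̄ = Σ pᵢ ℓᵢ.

2.27 bits/symbol

L̄ = Σ pᵢ·ℓᵢ = 0.23·2 + 0.37·2 + 0.13·2 + 0.16·3 + 0.11·3 = 2.27 bits/symbol.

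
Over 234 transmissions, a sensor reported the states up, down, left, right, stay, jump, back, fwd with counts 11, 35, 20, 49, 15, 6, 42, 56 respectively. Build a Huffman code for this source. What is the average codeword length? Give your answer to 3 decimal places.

Probabilities are the counts divided by 234.
Repeatedly combine the two least-probable nodes; the expected code length is the sum of the merged weights.
merge 1/39 + 11/234 → 17/234
merge 5/78 + 17/234 → 16/117
merge 10/117 + 16/117 → 2/9
merge 35/234 + 7/39 → 77/234
merge 49/234 + 2/9 → 101/234
merge 28/117 + 77/234 → 133/234
merge 101/234 + 133/234 → 1
L = 17/234 + 16/117 + 2/9 + 77/234 + 101/234 + 133/234 + 1 = 323/117 ≈ 2.761 bits/symbol.

2.761 bits/symbol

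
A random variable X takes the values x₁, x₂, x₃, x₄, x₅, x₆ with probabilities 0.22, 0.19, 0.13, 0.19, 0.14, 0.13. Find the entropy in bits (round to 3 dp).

H = −Σ pᵢ log₂ pᵢ.
−0.22·log₂(0.22) = 0.4806
−0.19·log₂(0.19) = 0.4552
−0.13·log₂(0.13) = 0.3826
−0.19·log₂(0.19) = 0.4552
−0.14·log₂(0.14) = 0.3971
−0.13·log₂(0.13) = 0.3826
Sum ≈ 2.5534 → 2.553 bits.

2.553 bits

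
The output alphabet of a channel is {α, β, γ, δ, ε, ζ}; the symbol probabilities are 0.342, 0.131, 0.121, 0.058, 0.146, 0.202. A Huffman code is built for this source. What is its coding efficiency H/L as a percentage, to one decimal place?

Entropy H = −Σ p log₂ p ≈ 2.3919 bits.
Huffman merges: 29/500+121/1000→179/1000; 131/1000+73/500→277/1000; 179/1000+101/500→381/1000; 277/1000+171/500→619/1000; 381/1000+619/1000→1. L = 307/125 ≈ 2.4560.
Efficiency = H/L = 2.3919/2.4560 = 97.4%.

97.4%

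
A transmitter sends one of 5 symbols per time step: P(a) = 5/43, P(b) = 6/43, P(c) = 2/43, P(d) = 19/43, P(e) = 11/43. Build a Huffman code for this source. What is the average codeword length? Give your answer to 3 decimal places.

Repeatedly combine the two least-probable nodes; the expected code length is the sum of the merged weights.
merge 2/43 + 5/43 → 7/43
merge 6/43 + 7/43 → 13/43
merge 11/43 + 13/43 → 24/43
merge 19/43 + 24/43 → 1
L = 7/43 + 13/43 + 24/43 + 1 = 87/43 ≈ 2.023 bits/symbol.

2.023 bits/symbol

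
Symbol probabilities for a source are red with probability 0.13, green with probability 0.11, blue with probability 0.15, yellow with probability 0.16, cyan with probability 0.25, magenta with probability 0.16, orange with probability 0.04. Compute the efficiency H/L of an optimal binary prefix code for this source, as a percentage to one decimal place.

Entropy H = −Σ p log₂ p ≈ 2.6753 bits.
Huffman merges: 1/25+11/100→3/20; 13/100+3/20→7/25; 3/20+4/25→31/100; 4/25+1/4→41/100; 7/25+31/100→59/100; 41/100+59/100→1. L = 137/50 ≈ 2.7400.
Efficiency = H/L = 2.6753/2.7400 = 97.6%.

97.6%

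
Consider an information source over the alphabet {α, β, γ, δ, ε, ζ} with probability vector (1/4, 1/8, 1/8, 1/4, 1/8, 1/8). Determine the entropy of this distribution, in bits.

2.5 bits

Each probability is a power of 1/2, so log₂(1/p) is an integer.
H = Σ p·log₂(1/p) = 1/4·2 + 1/8·3 + 1/8·3 + 1/4·2 + 1/8·3 + 1/8·3 = 2.5 bits.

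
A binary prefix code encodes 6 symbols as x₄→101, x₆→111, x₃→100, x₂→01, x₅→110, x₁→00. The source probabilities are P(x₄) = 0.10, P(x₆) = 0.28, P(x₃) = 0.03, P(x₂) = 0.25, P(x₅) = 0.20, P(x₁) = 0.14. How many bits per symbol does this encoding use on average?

2.61 bits/symbol

L̄ = Σ pᵢ·ℓᵢ = 0.10·3 + 0.28·3 + 0.03·3 + 0.25·2 + 0.20·3 + 0.14·2 = 2.61 bits/symbol.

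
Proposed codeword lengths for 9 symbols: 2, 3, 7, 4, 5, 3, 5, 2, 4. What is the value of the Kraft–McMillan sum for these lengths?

0.9453125

With common denominator 2^7 = 128: Σ 2^(−ℓᵢ) = 32/128 + 16/128 + 1/128 + 8/128 + 4/128 + 16/128 + 4/128 + 32/128 + 8/128 = 121/128 = 0.9453125.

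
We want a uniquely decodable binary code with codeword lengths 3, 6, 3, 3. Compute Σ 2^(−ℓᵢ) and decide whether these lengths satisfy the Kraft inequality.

With common denominator 2^6 = 64: Σ 2^(−ℓᵢ) = 8/64 + 1/64 + 8/64 + 8/64 = 25/64 = 0.390625.
Kraft's inequality requires Σ ≤ 1; here Σ = 0.390625 ≤ 1, so such a prefix code exists.

0.390625; yes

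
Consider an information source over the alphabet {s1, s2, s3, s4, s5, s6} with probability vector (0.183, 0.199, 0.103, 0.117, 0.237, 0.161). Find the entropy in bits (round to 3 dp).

H = −Σ pᵢ log₂ pᵢ.
−0.183·log₂(0.183) = 0.4484
−0.199·log₂(0.199) = 0.4635
−0.103·log₂(0.103) = 0.3378
−0.117·log₂(0.117) = 0.3622
−0.237·log₂(0.237) = 0.4923
−0.161·log₂(0.161) = 0.4242
Sum ≈ 2.5283 → 2.528 bits.

2.528 bits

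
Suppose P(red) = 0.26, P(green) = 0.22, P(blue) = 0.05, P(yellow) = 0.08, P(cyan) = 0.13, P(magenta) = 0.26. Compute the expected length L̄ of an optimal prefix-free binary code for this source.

Repeatedly combine the two least-probable nodes; the expected code length is the sum of the merged weights.
merge 1/20 + 2/25 → 13/100
merge 13/100 + 13/100 → 13/50
merge 11/50 + 13/50 → 12/25
merge 13/50 + 13/50 → 13/25
merge 12/25 + 13/25 → 1
L = 13/100 + 13/50 + 12/25 + 13/25 + 1 = 239/100 = 2.39 bits/symbol.

2.39 bits/symbol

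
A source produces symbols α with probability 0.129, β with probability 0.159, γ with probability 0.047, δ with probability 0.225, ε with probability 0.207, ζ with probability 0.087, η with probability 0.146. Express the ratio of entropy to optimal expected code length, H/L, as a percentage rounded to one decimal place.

Entropy H = −Σ p log₂ p ≈ 2.6766 bits.
Huffman merges: 47/1000+87/1000→67/500; 129/1000+67/500→263/1000; 73/500+159/1000→61/200; 207/1000+9/40→54/125; 263/1000+61/200→71/125; 54/125+71/125→1. L = 1351/500 ≈ 2.7020.
Efficiency = H/L = 2.6766/2.7020 = 99.1%.

99.1%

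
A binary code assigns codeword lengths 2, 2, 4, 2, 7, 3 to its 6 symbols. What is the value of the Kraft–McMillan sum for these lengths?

With common denominator 2^7 = 128: Σ 2^(−ℓᵢ) = 32/128 + 32/128 + 8/128 + 32/128 + 1/128 + 16/128 = 121/128 = 0.9453125.

0.9453125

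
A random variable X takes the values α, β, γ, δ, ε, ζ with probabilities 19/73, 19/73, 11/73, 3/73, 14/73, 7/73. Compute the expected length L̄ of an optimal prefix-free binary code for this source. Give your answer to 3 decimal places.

2.425 bits/symbol

Repeatedly combine the two least-probable nodes; the expected code length is the sum of the merged weights.
merge 3/73 + 7/73 → 10/73
merge 10/73 + 11/73 → 21/73
merge 14/73 + 19/73 → 33/73
merge 19/73 + 21/73 → 40/73
merge 33/73 + 40/73 → 1
L = 10/73 + 21/73 + 33/73 + 40/73 + 1 = 177/73 ≈ 2.425 bits/symbol.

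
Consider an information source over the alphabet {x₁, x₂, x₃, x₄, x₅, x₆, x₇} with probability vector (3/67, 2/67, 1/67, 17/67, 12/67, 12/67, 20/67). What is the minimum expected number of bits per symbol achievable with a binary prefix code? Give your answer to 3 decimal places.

Repeatedly combine the two least-probable nodes; the expected code length is the sum of the merged weights.
merge 1/67 + 2/67 → 3/67
merge 3/67 + 3/67 → 6/67
merge 6/67 + 12/67 → 18/67
merge 12/67 + 17/67 → 29/67
merge 18/67 + 20/67 → 38/67
merge 29/67 + 38/67 → 1
L = 3/67 + 6/67 + 18/67 + 29/67 + 38/67 + 1 = 161/67 ≈ 2.403 bits/symbol.

2.403 bits/symbol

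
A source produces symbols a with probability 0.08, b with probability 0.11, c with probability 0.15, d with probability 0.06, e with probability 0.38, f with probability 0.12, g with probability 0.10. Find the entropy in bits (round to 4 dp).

2.5256 bits

H = −Σ pᵢ log₂ pᵢ.
−0.08·log₂(0.08) = 0.2915
−0.11·log₂(0.11) = 0.3503
−0.15·log₂(0.15) = 0.4105
−0.06·log₂(0.06) = 0.2435
−0.38·log₂(0.38) = 0.5305
−0.12·log₂(0.12) = 0.3671
−0.10·log₂(0.10) = 0.3322
Sum ≈ 2.5256 → 2.5256 bits.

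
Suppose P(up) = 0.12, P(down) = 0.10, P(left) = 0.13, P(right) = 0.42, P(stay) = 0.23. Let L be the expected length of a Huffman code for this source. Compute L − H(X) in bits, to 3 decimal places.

Entropy H = −Σ p log₂ p ≈ 2.0952 bits.
Huffman merges: 1/10+3/25→11/50; 13/100+11/50→7/20; 23/100+7/20→29/50; 21/50+29/50→1. L = 43/20 ≈ 2.1500.
L − H = 2.1500 − 2.0952 = 0.055 bits.

0.055 bits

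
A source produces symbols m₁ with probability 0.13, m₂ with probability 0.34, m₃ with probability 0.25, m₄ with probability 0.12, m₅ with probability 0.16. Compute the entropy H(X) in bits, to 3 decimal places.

H = −Σ pᵢ log₂ pᵢ.
−0.13·log₂(0.13) = 0.3826
−0.34·log₂(0.34) = 0.5292
−0.25·log₂(0.25) = 0.5000
−0.12·log₂(0.12) = 0.3671
−0.16·log₂(0.16) = 0.4230
Sum ≈ 2.2019 → 2.202 bits.

2.202 bits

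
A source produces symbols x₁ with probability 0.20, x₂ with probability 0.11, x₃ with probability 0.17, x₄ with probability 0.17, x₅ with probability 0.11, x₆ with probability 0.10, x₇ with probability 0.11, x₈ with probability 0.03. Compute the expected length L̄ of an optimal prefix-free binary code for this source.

Repeatedly combine the two least-probable nodes; the expected code length is the sum of the merged weights.
merge 3/100 + 1/10 → 13/100
merge 11/100 + 11/100 → 11/50
merge 11/100 + 13/100 → 6/25
merge 17/100 + 17/100 → 17/50
merge 1/5 + 11/50 → 21/50
merge 6/25 + 17/50 → 29/50
merge 21/50 + 29/50 → 1
L = 13/100 + 11/50 + 6/25 + 17/50 + 21/50 + 29/50 + 1 = 293/100 = 2.93 bits/symbol.

2.93 bits/symbol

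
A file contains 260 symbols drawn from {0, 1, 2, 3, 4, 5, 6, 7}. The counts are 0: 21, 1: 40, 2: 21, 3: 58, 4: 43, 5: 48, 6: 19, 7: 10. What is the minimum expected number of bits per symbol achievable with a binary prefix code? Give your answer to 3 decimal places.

Probabilities are the counts divided by 260.
Repeatedly combine the two least-probable nodes; the expected code length is the sum of the merged weights.
merge 1/26 + 19/260 → 29/260
merge 21/260 + 21/260 → 21/130
merge 29/260 + 2/13 → 69/260
merge 21/130 + 43/260 → 17/52
merge 12/65 + 29/130 → 53/130
merge 69/260 + 17/52 → 77/130
merge 53/130 + 77/130 → 1
L = 29/260 + 21/130 + 69/260 + 17/52 + 53/130 + 77/130 + 1 = 149/52 ≈ 2.865 bits/symbol.

2.865 bits/symbol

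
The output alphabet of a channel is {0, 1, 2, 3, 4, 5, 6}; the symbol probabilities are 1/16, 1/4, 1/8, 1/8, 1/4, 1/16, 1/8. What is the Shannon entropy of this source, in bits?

Each probability is a power of 1/2, so log₂(1/p) is an integer.
H = Σ p·log₂(1/p) = 1/16·4 + 1/4·2 + 1/8·3 + 1/8·3 + 1/4·2 + 1/16·4 + 1/8·3 = 2.625 bits.

2.625 bits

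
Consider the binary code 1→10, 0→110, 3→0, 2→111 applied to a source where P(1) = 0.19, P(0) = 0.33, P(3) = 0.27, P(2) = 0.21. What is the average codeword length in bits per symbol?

L̄ = Σ pᵢ·ℓᵢ = 0.19·2 + 0.33·3 + 0.27·1 + 0.21·3 = 2.27 bits/symbol.

2.27 bits/symbol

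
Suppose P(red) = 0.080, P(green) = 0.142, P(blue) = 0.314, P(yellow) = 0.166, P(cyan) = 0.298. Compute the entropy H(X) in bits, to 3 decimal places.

2.167 bits

H = −Σ pᵢ log₂ pᵢ.
−0.080·log₂(0.080) = 0.2915
−0.142·log₂(0.142) = 0.3999
−0.314·log₂(0.314) = 0.5247
−0.166·log₂(0.166) = 0.4301
−0.298·log₂(0.298) = 0.5205
Sum ≈ 2.1667 → 2.167 bits.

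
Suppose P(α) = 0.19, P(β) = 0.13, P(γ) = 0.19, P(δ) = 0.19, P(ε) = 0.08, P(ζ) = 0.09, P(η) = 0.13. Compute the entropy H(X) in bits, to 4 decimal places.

2.7351 bits

H = −Σ pᵢ log₂ pᵢ.
−0.19·log₂(0.19) = 0.4552
−0.13·log₂(0.13) = 0.3826
−0.19·log₂(0.19) = 0.4552
−0.19·log₂(0.19) = 0.4552
−0.08·log₂(0.08) = 0.2915
−0.09·log₂(0.09) = 0.3127
−0.13·log₂(0.13) = 0.3826
Sum ≈ 2.7351 → 2.7351 bits.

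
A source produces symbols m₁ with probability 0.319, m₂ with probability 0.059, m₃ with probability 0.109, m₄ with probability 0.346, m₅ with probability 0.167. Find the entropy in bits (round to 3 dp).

H = −Σ pᵢ log₂ pᵢ.
−0.319·log₂(0.319) = 0.5258
−0.059·log₂(0.059) = 0.2409
−0.109·log₂(0.109) = 0.3485
−0.346·log₂(0.346) = 0.5298
−0.167·log₂(0.167) = 0.4312
Sum ≈ 2.0763 → 2.076 bits.

2.076 bits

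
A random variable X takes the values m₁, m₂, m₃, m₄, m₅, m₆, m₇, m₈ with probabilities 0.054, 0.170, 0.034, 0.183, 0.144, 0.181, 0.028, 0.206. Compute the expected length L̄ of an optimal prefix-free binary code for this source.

2.789 bits/symbol

Repeatedly combine the two least-probable nodes; the expected code length is the sum of the merged weights.
merge 7/250 + 17/500 → 31/500
merge 27/500 + 31/500 → 29/250
merge 29/250 + 18/125 → 13/50
merge 17/100 + 181/1000 → 351/1000
merge 183/1000 + 103/500 → 389/1000
merge 13/50 + 351/1000 → 611/1000
merge 389/1000 + 611/1000 → 1
L = 31/500 + 29/250 + 13/50 + 351/1000 + 389/1000 + 611/1000 + 1 = 2789/1000 = 2.789 bits/symbol.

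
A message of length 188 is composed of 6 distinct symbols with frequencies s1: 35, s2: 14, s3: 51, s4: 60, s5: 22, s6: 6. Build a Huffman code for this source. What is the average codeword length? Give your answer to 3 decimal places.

Probabilities are the counts divided by 188.
Repeatedly combine the two least-probable nodes; the expected code length is the sum of the merged weights.
merge 3/94 + 7/94 → 5/47
merge 5/47 + 11/94 → 21/94
merge 35/188 + 21/94 → 77/188
merge 51/188 + 15/47 → 111/188
merge 77/188 + 111/188 → 1
L = 5/47 + 21/94 + 77/188 + 111/188 + 1 = 219/94 ≈ 2.330 bits/symbol.

2.330 bits/symbol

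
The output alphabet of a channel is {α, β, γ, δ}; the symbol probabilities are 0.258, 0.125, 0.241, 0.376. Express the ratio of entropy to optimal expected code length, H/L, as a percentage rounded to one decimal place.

Entropy H = −Σ p log₂ p ≈ 1.9046 bits.
Huffman merges: 1/8+241/1000→183/500; 129/500+183/500→78/125; 47/125+78/125→1. L = 199/100 ≈ 1.9900.
Efficiency = H/L = 1.9046/1.9900 = 95.7%.

95.7%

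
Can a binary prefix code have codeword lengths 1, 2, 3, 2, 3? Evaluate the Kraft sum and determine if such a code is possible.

With common denominator 2^3 = 8: Σ 2^(−ℓᵢ) = 4/8 + 2/8 + 1/8 + 2/8 + 1/8 = 10/8 = 1.25.
Kraft's inequality requires Σ ≤ 1; here Σ = 1.25 > 1, so no such prefix code exists.

1.25; no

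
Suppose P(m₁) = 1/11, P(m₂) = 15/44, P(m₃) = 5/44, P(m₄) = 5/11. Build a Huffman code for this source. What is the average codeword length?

Repeatedly combine the two least-probable nodes; the expected code length is the sum of the merged weights.
merge 1/11 + 5/44 → 9/44
merge 9/44 + 15/44 → 6/11
merge 5/11 + 6/11 → 1
L = 9/44 + 6/11 + 1 = 7/4 = 1.75 bits/symbol.

1.75 bits/symbol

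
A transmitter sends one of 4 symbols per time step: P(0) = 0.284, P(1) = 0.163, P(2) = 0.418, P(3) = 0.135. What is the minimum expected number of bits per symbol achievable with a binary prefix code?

Repeatedly combine the two least-probable nodes; the expected code length is the sum of the merged weights.
merge 27/200 + 163/1000 → 149/500
merge 71/250 + 149/500 → 291/500
merge 209/500 + 291/500 → 1
L = 149/500 + 291/500 + 1 = 47/25 = 1.88 bits/symbol.

1.88 bits/symbol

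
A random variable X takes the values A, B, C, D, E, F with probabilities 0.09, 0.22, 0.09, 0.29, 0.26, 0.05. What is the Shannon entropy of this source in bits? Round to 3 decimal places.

2.345 bits

H = −Σ pᵢ log₂ pᵢ.
−0.09·log₂(0.09) = 0.3127
−0.22·log₂(0.22) = 0.4806
−0.09·log₂(0.09) = 0.3127
−0.29·log₂(0.29) = 0.5179
−0.26·log₂(0.26) = 0.5053
−0.05·log₂(0.05) = 0.2161
Sum ≈ 2.3452 → 2.345 bits.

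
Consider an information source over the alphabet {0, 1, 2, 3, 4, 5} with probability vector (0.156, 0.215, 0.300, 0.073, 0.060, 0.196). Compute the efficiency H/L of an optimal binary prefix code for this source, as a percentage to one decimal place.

98.9%

Entropy H = −Σ p log₂ p ≈ 2.3960 bits.
Huffman merges: 3/50+73/1000→133/1000; 133/1000+39/250→289/1000; 49/250+43/200→411/1000; 289/1000+3/10→589/1000; 411/1000+589/1000→1. L = 1211/500 ≈ 2.4220.
Efficiency = H/L = 2.3960/2.4220 = 98.9%.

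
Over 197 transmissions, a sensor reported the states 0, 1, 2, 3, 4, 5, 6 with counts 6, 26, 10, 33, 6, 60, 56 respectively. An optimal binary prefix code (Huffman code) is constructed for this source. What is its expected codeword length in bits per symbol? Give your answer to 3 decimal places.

Probabilities are the counts divided by 197.
Repeatedly combine the two least-probable nodes; the expected code length is the sum of the merged weights.
merge 6/197 + 6/197 → 12/197
merge 10/197 + 12/197 → 22/197
merge 22/197 + 26/197 → 48/197
merge 33/197 + 48/197 → 81/197
merge 56/197 + 60/197 → 116/197
merge 81/197 + 116/197 → 1
L = 12/197 + 22/197 + 48/197 + 81/197 + 116/197 + 1 = 476/197 ≈ 2.416 bits/symbol.

2.416 bits/symbol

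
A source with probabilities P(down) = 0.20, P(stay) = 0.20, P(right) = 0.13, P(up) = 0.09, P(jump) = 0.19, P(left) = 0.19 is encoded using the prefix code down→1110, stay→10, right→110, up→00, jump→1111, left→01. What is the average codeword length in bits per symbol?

L̄ = Σ pᵢ·ℓᵢ = 0.20·4 + 0.20·2 + 0.13·3 + 0.09·2 + 0.19·4 + 0.19·2 = 2.91 bits/symbol.

2.91 bits/symbol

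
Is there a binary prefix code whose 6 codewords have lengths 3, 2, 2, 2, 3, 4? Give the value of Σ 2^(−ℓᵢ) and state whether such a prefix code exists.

With common denominator 2^4 = 16: Σ 2^(−ℓᵢ) = 2/16 + 4/16 + 4/16 + 4/16 + 2/16 + 1/16 = 17/16 = 1.0625.
Kraft's inequality requires Σ ≤ 1; here Σ = 1.0625 > 1, so no such prefix code exists.

1.0625; no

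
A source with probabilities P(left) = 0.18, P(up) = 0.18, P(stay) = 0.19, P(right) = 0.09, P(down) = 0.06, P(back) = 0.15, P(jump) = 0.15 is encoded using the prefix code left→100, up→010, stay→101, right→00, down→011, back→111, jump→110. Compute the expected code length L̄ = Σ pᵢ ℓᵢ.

2.91 bits/symbol

L̄ = Σ pᵢ·ℓᵢ = 0.18·3 + 0.18·3 + 0.19·3 + 0.09·2 + 0.06·3 + 0.15·3 + 0.15·3 = 2.91 bits/symbol.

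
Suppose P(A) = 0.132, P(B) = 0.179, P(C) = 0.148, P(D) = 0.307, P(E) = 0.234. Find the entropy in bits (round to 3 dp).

H = −Σ pᵢ log₂ pᵢ.
−0.132·log₂(0.132) = 0.3856
−0.179·log₂(0.179) = 0.4443
−0.148·log₂(0.148) = 0.4079
−0.307·log₂(0.307) = 0.5230
−0.234·log₂(0.234) = 0.4903
Sum ≈ 2.2512 → 2.251 bits.

2.251 bits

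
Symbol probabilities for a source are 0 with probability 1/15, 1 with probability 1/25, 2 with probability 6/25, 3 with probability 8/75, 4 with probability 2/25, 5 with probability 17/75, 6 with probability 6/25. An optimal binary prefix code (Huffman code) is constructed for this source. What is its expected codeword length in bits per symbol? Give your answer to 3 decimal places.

2.587 bits/symbol

Repeatedly combine the two least-probable nodes; the expected code length is the sum of the merged weights.
merge 1/25 + 1/15 → 8/75
merge 2/25 + 8/75 → 14/75
merge 8/75 + 14/75 → 22/75
merge 17/75 + 6/25 → 7/15
merge 6/25 + 22/75 → 8/15
merge 7/15 + 8/15 → 1
L = 8/75 + 14/75 + 22/75 + 7/15 + 8/15 + 1 = 194/75 ≈ 2.587 bits/symbol.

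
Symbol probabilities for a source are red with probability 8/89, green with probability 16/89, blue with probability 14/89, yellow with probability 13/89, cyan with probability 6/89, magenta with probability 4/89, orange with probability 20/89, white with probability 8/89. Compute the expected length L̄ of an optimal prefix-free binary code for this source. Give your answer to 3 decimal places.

2.888 bits/symbol

Repeatedly combine the two least-probable nodes; the expected code length is the sum of the merged weights.
merge 4/89 + 6/89 → 10/89
merge 8/89 + 8/89 → 16/89
merge 10/89 + 13/89 → 23/89
merge 14/89 + 16/89 → 30/89
merge 16/89 + 20/89 → 36/89
merge 23/89 + 30/89 → 53/89
merge 36/89 + 53/89 → 1
L = 10/89 + 16/89 + 23/89 + 30/89 + 36/89 + 53/89 + 1 = 257/89 ≈ 2.888 bits/symbol.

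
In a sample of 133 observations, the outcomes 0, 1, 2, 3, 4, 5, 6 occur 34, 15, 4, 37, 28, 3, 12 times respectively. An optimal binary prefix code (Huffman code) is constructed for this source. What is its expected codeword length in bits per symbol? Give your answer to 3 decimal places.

Probabilities are the counts divided by 133.
Repeatedly combine the two least-probable nodes; the expected code length is the sum of the merged weights.
merge 3/133 + 4/133 → 1/19
merge 1/19 + 12/133 → 1/7
merge 15/133 + 1/7 → 34/133
merge 4/19 + 34/133 → 62/133
merge 34/133 + 37/133 → 71/133
merge 62/133 + 71/133 → 1
L = 1/19 + 1/7 + 34/133 + 62/133 + 71/133 + 1 = 326/133 ≈ 2.451 bits/symbol.

2.451 bits/symbol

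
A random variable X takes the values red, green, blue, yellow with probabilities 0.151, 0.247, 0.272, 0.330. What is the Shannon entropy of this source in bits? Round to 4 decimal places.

H = −Σ pᵢ log₂ pᵢ.
−0.151·log₂(0.151) = 0.4118
−0.247·log₂(0.247) = 0.4983
−0.272·log₂(0.272) = 0.5109
−0.330·log₂(0.330) = 0.5278
Sum ≈ 1.9489 → 1.9489 bits.

1.9489 bits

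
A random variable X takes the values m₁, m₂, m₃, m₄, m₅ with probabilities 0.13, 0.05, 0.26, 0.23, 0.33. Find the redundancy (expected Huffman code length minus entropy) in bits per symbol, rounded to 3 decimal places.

0.060 bits

Entropy H = −Σ p log₂ p ≈ 2.1195 bits.
Huffman merges: 1/20+13/100→9/50; 9/50+23/100→41/100; 13/50+33/100→59/100; 41/100+59/100→1. L = 109/50 ≈ 2.1800.
L − H = 2.1800 − 2.1195 = 0.060 bits.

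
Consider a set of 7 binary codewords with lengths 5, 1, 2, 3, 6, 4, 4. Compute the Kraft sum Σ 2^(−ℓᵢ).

With common denominator 2^6 = 64: Σ 2^(−ℓᵢ) = 2/64 + 32/64 + 16/64 + 8/64 + 1/64 + 4/64 + 4/64 = 67/64 = 1.046875.

1.046875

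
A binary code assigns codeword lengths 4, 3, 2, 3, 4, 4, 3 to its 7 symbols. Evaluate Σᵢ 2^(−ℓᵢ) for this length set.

0.8125

With common denominator 2^4 = 16: Σ 2^(−ℓᵢ) = 1/16 + 2/16 + 4/16 + 2/16 + 1/16 + 1/16 + 2/16 = 13/16 = 0.8125.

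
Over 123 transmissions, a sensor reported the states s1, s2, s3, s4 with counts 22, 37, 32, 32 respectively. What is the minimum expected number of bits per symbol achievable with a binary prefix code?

Probabilities are the counts divided by 123.
Repeatedly combine the two least-probable nodes; the expected code length is the sum of the merged weights.
merge 22/123 + 32/123 → 18/41
merge 32/123 + 37/123 → 23/41
merge 18/41 + 23/41 → 1
L = 18/41 + 23/41 + 1 = 2 bits/symbol.

2 bits/symbol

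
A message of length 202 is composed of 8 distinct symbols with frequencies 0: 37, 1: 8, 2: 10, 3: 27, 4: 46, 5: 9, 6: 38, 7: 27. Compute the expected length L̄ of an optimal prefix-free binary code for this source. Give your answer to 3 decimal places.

2.802 bits/symbol

Probabilities are the counts divided by 202.
Repeatedly combine the two least-probable nodes; the expected code length is the sum of the merged weights.
merge 4/101 + 9/202 → 17/202
merge 5/101 + 17/202 → 27/202
merge 27/202 + 27/202 → 27/101
merge 27/202 + 37/202 → 32/101
merge 19/101 + 23/101 → 42/101
merge 27/101 + 32/101 → 59/101
merge 42/101 + 59/101 → 1
L = 17/202 + 27/202 + 27/101 + 32/101 + 42/101 + 59/101 + 1 = 283/101 ≈ 2.802 bits/symbol.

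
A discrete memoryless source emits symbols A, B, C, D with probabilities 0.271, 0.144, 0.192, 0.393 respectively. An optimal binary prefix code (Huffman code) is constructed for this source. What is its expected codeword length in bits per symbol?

Repeatedly combine the two least-probable nodes; the expected code length is the sum of the merged weights.
merge 18/125 + 24/125 → 42/125
merge 271/1000 + 42/125 → 607/1000
merge 393/1000 + 607/1000 → 1
L = 42/125 + 607/1000 + 1 = 1943/1000 = 1.943 bits/symbol.

1.943 bits/symbol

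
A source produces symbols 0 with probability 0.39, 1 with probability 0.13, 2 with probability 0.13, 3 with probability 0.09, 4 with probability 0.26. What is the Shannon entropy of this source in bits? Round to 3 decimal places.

H = −Σ pᵢ log₂ pᵢ.
−0.39·log₂(0.39) = 0.5298
−0.13·log₂(0.13) = 0.3826
−0.13·log₂(0.13) = 0.3826
−0.09·log₂(0.09) = 0.3127
−0.26·log₂(0.26) = 0.5053
Sum ≈ 2.1130 → 2.113 bits.

2.113 bits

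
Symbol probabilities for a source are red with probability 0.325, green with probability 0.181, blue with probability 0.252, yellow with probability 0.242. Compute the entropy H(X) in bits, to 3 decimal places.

1.970 bits

H = −Σ pᵢ log₂ pᵢ.
−0.325·log₂(0.325) = 0.5270
−0.181·log₂(0.181) = 0.4463
−0.252·log₂(0.252) = 0.5011
−0.242·log₂(0.242) = 0.4954
Sum ≈ 1.9698 → 1.970 bits.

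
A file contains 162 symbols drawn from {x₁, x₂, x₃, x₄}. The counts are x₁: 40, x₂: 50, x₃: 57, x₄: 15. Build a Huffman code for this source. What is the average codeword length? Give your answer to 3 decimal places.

Probabilities are the counts divided by 162.
Repeatedly combine the two least-probable nodes; the expected code length is the sum of the merged weights.
merge 5/54 + 20/81 → 55/162
merge 25/81 + 55/162 → 35/54
merge 19/54 + 35/54 → 1
L = 55/162 + 35/54 + 1 = 161/81 ≈ 1.988 bits/symbol.

1.988 bits/symbol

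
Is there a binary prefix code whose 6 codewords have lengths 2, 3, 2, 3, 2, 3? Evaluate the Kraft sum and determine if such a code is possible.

1.125; no

With common denominator 2^3 = 8: Σ 2^(−ℓᵢ) = 2/8 + 1/8 + 2/8 + 1/8 + 2/8 + 1/8 = 9/8 = 1.125.
Kraft's inequality requires Σ ≤ 1; here Σ = 1.125 > 1, so no such prefix code exists.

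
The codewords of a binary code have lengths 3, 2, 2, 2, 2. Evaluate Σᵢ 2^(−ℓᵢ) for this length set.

1.125

With common denominator 2^3 = 8: Σ 2^(−ℓᵢ) = 1/8 + 2/8 + 2/8 + 2/8 + 2/8 = 9/8 = 1.125.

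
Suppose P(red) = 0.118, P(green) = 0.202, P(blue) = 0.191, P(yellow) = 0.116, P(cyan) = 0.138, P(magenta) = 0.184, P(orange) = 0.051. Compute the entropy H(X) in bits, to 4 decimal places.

2.7093 bits

H = −Σ pᵢ log₂ pᵢ.
−0.118·log₂(0.118) = 0.3638
−0.202·log₂(0.202) = 0.4661
−0.191·log₂(0.191) = 0.4562
−0.116·log₂(0.116) = 0.3605
−0.138·log₂(0.138) = 0.3943
−0.184·log₂(0.184) = 0.4494
−0.051·log₂(0.051) = 0.2190
Sum ≈ 2.7093 → 2.7093 bits.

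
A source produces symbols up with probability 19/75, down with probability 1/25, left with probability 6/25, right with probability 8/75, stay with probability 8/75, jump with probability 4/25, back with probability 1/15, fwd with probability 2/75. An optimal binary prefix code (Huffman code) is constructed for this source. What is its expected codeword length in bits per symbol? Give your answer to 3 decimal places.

Repeatedly combine the two least-probable nodes; the expected code length is the sum of the merged weights.
merge 2/75 + 1/25 → 1/15
merge 1/15 + 1/15 → 2/15
merge 8/75 + 8/75 → 16/75
merge 2/15 + 4/25 → 22/75
merge 16/75 + 6/25 → 34/75
merge 19/75 + 22/75 → 41/75
merge 34/75 + 41/75 → 1
L = 1/15 + 2/15 + 16/75 + 22/75 + 34/75 + 41/75 + 1 = 203/75 ≈ 2.707 bits/symbol.

2.707 bits/symbol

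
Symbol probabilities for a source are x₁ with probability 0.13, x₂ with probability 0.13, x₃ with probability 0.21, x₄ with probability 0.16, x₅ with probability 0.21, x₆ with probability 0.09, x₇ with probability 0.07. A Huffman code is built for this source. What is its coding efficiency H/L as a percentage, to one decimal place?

Entropy H = −Σ p log₂ p ≈ 2.7152 bits.
Huffman merges: 7/100+9/100→4/25; 13/100+13/100→13/50; 4/25+4/25→8/25; 21/100+21/100→21/50; 13/50+8/25→29/50; 21/50+29/50→1. L = 137/50 ≈ 2.7400.
Efficiency = H/L = 2.7152/2.7400 = 99.1%.

99.1%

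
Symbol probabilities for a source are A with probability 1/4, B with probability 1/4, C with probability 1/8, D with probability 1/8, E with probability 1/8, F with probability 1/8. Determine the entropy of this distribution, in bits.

2.5 bits

Each probability is a power of 1/2, so log₂(1/p) is an integer.
H = Σ p·log₂(1/p) = 1/4·2 + 1/4·2 + 1/8·3 + 1/8·3 + 1/8·3 + 1/8·3 = 2.5 bits.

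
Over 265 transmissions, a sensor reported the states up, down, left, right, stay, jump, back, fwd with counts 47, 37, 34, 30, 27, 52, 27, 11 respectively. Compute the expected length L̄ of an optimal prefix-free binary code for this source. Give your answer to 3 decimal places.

2.947 bits/symbol

Probabilities are the counts divided by 265.
Repeatedly combine the two least-probable nodes; the expected code length is the sum of the merged weights.
merge 11/265 + 27/265 → 38/265
merge 27/265 + 6/53 → 57/265
merge 34/265 + 37/265 → 71/265
merge 38/265 + 47/265 → 17/53
merge 52/265 + 57/265 → 109/265
merge 71/265 + 17/53 → 156/265
merge 109/265 + 156/265 → 1
L = 38/265 + 57/265 + 71/265 + 17/53 + 109/265 + 156/265 + 1 = 781/265 ≈ 2.947 bits/symbol.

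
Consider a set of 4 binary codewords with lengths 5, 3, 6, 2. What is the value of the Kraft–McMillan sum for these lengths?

0.421875

With common denominator 2^6 = 64: Σ 2^(−ℓᵢ) = 2/64 + 8/64 + 1/64 + 16/64 = 27/64 = 0.421875.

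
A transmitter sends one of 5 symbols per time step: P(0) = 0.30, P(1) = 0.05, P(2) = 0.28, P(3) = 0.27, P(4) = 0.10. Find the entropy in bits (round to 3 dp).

H = −Σ pᵢ log₂ pᵢ.
−0.30·log₂(0.30) = 0.5211
−0.05·log₂(0.05) = 0.2161
−0.28·log₂(0.28) = 0.5142
−0.27·log₂(0.27) = 0.5100
−0.10·log₂(0.10) = 0.3322
Sum ≈ 2.0936 → 2.094 bits.

2.094 bits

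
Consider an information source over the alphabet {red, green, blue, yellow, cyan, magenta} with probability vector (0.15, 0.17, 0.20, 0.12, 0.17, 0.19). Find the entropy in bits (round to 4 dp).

2.5664 bits

H = −Σ pᵢ log₂ pᵢ.
−0.15·log₂(0.15) = 0.4105
−0.17·log₂(0.17) = 0.4346
−0.20·log₂(0.20) = 0.4644
−0.12·log₂(0.12) = 0.3671
−0.17·log₂(0.17) = 0.4346
−0.19·log₂(0.19) = 0.4552
Sum ≈ 2.5664 → 2.5664 bits.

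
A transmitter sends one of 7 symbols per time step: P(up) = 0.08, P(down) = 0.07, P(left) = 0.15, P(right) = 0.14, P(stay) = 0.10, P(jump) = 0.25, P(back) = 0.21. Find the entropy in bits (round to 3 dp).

H = −Σ pᵢ log₂ pᵢ.
−0.08·log₂(0.08) = 0.2915
−0.07·log₂(0.07) = 0.2686
−0.15·log₂(0.15) = 0.4105
−0.14·log₂(0.14) = 0.3971
−0.10·log₂(0.10) = 0.3322
−0.25·log₂(0.25) = 0.5000
−0.21·log₂(0.21) = 0.4728
Sum ≈ 2.6727 → 2.673 bits.

2.673 bits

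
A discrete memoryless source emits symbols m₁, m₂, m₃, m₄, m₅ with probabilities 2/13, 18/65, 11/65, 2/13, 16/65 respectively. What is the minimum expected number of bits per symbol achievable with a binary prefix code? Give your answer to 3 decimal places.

Repeatedly combine the two least-probable nodes; the expected code length is the sum of the merged weights.
merge 2/13 + 2/13 → 4/13
merge 11/65 + 16/65 → 27/65
merge 18/65 + 4/13 → 38/65
merge 27/65 + 38/65 → 1
L = 4/13 + 27/65 + 38/65 + 1 = 30/13 ≈ 2.308 bits/symbol.

2.308 bits/symbol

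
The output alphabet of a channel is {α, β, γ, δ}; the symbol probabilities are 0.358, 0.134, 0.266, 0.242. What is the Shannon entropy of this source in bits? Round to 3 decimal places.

1.923 bits

H = −Σ pᵢ log₂ pᵢ.
−0.358·log₂(0.358) = 0.5305
−0.134·log₂(0.134) = 0.3886
−0.266·log₂(0.266) = 0.5082
−0.242·log₂(0.242) = 0.4954
Sum ≈ 1.9227 → 1.923 bits.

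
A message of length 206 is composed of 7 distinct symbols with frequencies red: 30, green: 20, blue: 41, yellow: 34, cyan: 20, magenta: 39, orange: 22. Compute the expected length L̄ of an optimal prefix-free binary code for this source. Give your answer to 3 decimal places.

Probabilities are the counts divided by 206.
Repeatedly combine the two least-probable nodes; the expected code length is the sum of the merged weights.
merge 10/103 + 10/103 → 20/103
merge 11/103 + 15/103 → 26/103
merge 17/103 + 39/206 → 73/206
merge 20/103 + 41/206 → 81/206
merge 26/103 + 73/206 → 125/206
merge 81/206 + 125/206 → 1
L = 20/103 + 26/103 + 73/206 + 81/206 + 125/206 + 1 = 577/206 ≈ 2.801 bits/symbol.

2.801 bits/symbol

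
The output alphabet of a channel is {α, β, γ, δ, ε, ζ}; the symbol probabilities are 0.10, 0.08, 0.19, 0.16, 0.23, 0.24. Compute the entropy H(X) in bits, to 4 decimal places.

H = −Σ pᵢ log₂ pᵢ.
−0.10·log₂(0.10) = 0.3322
−0.08·log₂(0.08) = 0.2915
−0.19·log₂(0.19) = 0.4552
−0.16·log₂(0.16) = 0.4230
−0.23·log₂(0.23) = 0.4877
−0.24·log₂(0.24) = 0.4941
Sum ≈ 2.4837 → 2.4837 bits.

2.4837 bits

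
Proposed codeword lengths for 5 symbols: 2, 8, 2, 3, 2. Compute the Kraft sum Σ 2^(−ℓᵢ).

0.87890625

With common denominator 2^8 = 256: Σ 2^(−ℓᵢ) = 64/256 + 1/256 + 64/256 + 32/256 + 64/256 = 225/256 = 0.87890625.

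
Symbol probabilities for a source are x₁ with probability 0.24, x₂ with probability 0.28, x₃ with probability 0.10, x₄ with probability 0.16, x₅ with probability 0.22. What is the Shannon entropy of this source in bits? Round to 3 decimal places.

2.244 bits

H = −Σ pᵢ log₂ pᵢ.
−0.24·log₂(0.24) = 0.4941
−0.28·log₂(0.28) = 0.5142
−0.10·log₂(0.10) = 0.3322
−0.16·log₂(0.16) = 0.4230
−0.22·log₂(0.22) = 0.4806
Sum ≈ 2.2441 → 2.244 bits.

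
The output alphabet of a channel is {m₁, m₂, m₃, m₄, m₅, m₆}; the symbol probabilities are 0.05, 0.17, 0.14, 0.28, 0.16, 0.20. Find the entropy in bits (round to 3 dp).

2.449 bits

H = −Σ pᵢ log₂ pᵢ.
−0.05·log₂(0.05) = 0.2161
−0.17·log₂(0.17) = 0.4346
−0.14·log₂(0.14) = 0.3971
−0.28·log₂(0.28) = 0.5142
−0.16·log₂(0.16) = 0.4230
−0.20·log₂(0.20) = 0.4644
Sum ≈ 2.4494 → 2.449 bits.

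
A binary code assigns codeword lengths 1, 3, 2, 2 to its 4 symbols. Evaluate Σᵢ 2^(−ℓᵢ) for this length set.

With common denominator 2^3 = 8: Σ 2^(−ℓᵢ) = 4/8 + 1/8 + 2/8 + 2/8 = 9/8 = 1.125.

1.125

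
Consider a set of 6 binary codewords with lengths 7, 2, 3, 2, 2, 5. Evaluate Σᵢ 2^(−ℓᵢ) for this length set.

With common denominator 2^7 = 128: Σ 2^(−ℓᵢ) = 1/128 + 32/128 + 16/128 + 32/128 + 32/128 + 4/128 = 117/128 = 0.9140625.

0.9140625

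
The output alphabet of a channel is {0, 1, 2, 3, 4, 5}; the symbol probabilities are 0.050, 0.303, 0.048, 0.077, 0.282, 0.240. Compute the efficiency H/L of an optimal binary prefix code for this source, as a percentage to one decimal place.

98.6%

Entropy H = −Σ p log₂ p ≈ 2.2423 bits.
Huffman merges: 6/125+1/20→49/500; 77/1000+49/500→7/40; 7/40+6/25→83/200; 141/500+303/1000→117/200; 83/200+117/200→1. L = 2273/1000 ≈ 2.2730.
Efficiency = H/L = 2.2423/2.2730 = 98.6%.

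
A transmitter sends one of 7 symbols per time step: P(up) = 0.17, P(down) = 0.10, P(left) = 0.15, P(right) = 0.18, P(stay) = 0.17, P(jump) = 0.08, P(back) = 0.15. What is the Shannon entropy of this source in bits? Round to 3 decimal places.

2.759 bits

H = −Σ pᵢ log₂ pᵢ.
−0.17·log₂(0.17) = 0.4346
−0.10·log₂(0.10) = 0.3322
−0.15·log₂(0.15) = 0.4105
−0.18·log₂(0.18) = 0.4453
−0.17·log₂(0.17) = 0.4346
−0.08·log₂(0.08) = 0.2915
−0.15·log₂(0.15) = 0.4105
Sum ≈ 2.7593 → 2.759 bits.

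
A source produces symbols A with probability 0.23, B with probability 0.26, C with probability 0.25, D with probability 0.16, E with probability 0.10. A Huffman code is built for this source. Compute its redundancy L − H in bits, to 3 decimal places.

0.012 bits

Entropy H = −Σ p log₂ p ≈ 2.2482 bits.
Huffman merges: 1/10+4/25→13/50; 23/100+1/4→12/25; 13/50+13/50→13/25; 12/25+13/25→1. L = 113/50 ≈ 2.2600.
L − H = 2.2600 − 2.2482 = 0.012 bits.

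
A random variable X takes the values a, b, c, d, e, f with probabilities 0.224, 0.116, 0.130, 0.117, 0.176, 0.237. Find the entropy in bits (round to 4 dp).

H = −Σ pᵢ log₂ pᵢ.
−0.224·log₂(0.224) = 0.4835
−0.116·log₂(0.116) = 0.3605
−0.130·log₂(0.130) = 0.3826
−0.117·log₂(0.117) = 0.3622
−0.176·log₂(0.176) = 0.4411
−0.237·log₂(0.237) = 0.4923
Sum ≈ 2.5222 → 2.5222 bits.

2.5222 bits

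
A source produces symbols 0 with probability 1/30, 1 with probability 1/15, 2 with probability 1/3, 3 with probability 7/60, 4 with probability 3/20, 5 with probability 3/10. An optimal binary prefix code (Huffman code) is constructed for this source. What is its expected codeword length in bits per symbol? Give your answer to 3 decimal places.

Repeatedly combine the two least-probable nodes; the expected code length is the sum of the merged weights.
merge 1/30 + 1/15 → 1/10
merge 1/10 + 7/60 → 13/60
merge 3/20 + 13/60 → 11/30
merge 3/10 + 1/3 → 19/30
merge 11/30 + 19/30 → 1
L = 1/10 + 13/60 + 11/30 + 19/30 + 1 = 139/60 ≈ 2.317 bits/symbol.

2.317 bits/symbol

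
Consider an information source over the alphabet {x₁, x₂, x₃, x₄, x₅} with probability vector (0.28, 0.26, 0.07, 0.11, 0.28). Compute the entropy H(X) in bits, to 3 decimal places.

H = −Σ pᵢ log₂ pᵢ.
−0.28·log₂(0.28) = 0.5142
−0.26·log₂(0.26) = 0.5053
−0.07·log₂(0.07) = 0.2686
−0.11·log₂(0.11) = 0.3503
−0.28·log₂(0.28) = 0.5142
Sum ≈ 2.1526 → 2.153 bits.

2.153 bits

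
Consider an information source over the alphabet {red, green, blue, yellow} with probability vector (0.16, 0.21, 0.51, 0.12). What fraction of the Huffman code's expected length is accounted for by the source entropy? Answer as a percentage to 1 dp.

99.3%

Entropy H = −Σ p log₂ p ≈ 1.7583 bits.
Huffman merges: 3/25+4/25→7/25; 21/100+7/25→49/100; 49/100+51/100→1. L = 177/100 ≈ 1.7700.
Efficiency = H/L = 1.7583/1.7700 = 99.3%.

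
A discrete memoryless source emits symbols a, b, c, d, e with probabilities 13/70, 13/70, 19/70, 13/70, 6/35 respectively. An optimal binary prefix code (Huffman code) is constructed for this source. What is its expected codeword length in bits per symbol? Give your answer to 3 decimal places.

2.357 bits/symbol

Repeatedly combine the two least-probable nodes; the expected code length is the sum of the merged weights.
merge 6/35 + 13/70 → 5/14
merge 13/70 + 13/70 → 13/35
merge 19/70 + 5/14 → 22/35
merge 13/35 + 22/35 → 1
L = 5/14 + 13/35 + 22/35 + 1 = 33/14 ≈ 2.357 bits/symbol.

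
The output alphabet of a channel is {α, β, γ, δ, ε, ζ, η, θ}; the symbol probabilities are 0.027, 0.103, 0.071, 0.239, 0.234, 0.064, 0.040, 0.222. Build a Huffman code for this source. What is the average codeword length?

2.677 bits/symbol

Repeatedly combine the two least-probable nodes; the expected code length is the sum of the merged weights.
merge 27/1000 + 1/25 → 67/1000
merge 8/125 + 67/1000 → 131/1000
merge 71/1000 + 103/1000 → 87/500
merge 131/1000 + 87/500 → 61/200
merge 111/500 + 117/500 → 57/125
merge 239/1000 + 61/200 → 68/125
merge 57/125 + 68/125 → 1
L = 67/1000 + 131/1000 + 87/500 + 61/200 + 57/125 + 68/125 + 1 = 2677/1000 = 2.677 bits/symbol.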